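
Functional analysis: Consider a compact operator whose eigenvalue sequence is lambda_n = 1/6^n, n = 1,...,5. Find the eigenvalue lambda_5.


The eigenvalue formula gives lambda_5 = 1/6^5
= 1/7776
= 1.2860e-04

1.2860e-04


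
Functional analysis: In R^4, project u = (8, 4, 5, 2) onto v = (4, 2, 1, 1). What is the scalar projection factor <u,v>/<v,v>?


Computing <u,v> = 8*4 + 4*2 + 5*1 + 2*1 = 47
Computing <v,v> = 4^2 + 2^2 + 1^2 + 1^2 = 22
Projection coefficient = 47/22 = 2.1364

2.1364


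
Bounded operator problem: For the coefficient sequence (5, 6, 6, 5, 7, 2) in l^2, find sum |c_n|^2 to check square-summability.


sum |c_n|^2 = 5^2 + 6^2 + 6^2 + 5^2 + 7^2 + 2^2
= 25 + 36 + 36 + 25 + 49 + 4
= 175

175


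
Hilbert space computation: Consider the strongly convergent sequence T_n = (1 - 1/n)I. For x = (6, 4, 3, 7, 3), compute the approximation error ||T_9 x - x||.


T_9 x - x = (1 - 1/9)x - x = -x/9
||x|| = sqrt(119) = 10.9087
||T_9 x - x|| = ||x||/9 = 10.9087/9 = 1.2121

1.2121


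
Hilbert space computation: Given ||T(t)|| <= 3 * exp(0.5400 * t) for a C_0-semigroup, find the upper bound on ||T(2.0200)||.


||T(2.0200)|| <= 3 * exp(0.5400 * 2.0200)
= 3 * exp(1.0908)
= 3 * 2.9767
= 8.9300

8.9300


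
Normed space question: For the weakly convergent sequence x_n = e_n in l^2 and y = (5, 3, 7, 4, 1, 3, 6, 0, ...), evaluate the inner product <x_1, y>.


x_1 = e_1 is the standard basis vector with 1 in position 1.
<x_1, y> = y_1 = 5
As n -> infinity, <x_n, y> -> 0, confirming weak convergence of (x_n) to 0.

5


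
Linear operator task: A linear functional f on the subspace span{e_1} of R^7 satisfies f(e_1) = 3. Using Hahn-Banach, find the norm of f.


The norm of f is given by ||f|| = sup_{||x||=1} |f(x)|.
On span{e_1}, ||e_1|| = 1, so ||f|| = |f(e_1)| / ||e_1||
= |3| / 1 = 3.0000

3.0000


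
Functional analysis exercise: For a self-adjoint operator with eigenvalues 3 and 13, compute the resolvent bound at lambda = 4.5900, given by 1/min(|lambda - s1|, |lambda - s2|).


dist(4.5900, {3, 13}) = min(|4.5900 - 3|, |4.5900 - 13|)
= min(1.5900, 8.4100) = 1.5900
Resolvent bound = 1/1.5900 = 0.6289

0.6289


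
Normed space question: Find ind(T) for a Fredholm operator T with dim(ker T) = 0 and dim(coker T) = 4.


The Fredholm index is defined as ind(T) = dim(ker T) - dim(coker T)
= 0 - 4
= -4

-4


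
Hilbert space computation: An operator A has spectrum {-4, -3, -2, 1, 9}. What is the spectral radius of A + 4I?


Spectrum of A + 4I = {0, 1, 2, 5, 13}
Spectral radius = max |lambda| over the shifted spectrum
= max(0, 1, 2, 5, 13) = 13

13


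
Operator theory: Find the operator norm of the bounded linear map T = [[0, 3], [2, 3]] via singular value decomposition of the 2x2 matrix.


A^T A = [[4, 6], [6, 18]]
trace(A^T A) = 22, det(A^T A) = 36
discriminant = 22^2 - 4*36 = 340
Largest eigenvalue of A^T A = (trace + sqrt(disc))/2 = 20.2195
||T|| = sqrt(20.2195) = 4.4966

4.4966


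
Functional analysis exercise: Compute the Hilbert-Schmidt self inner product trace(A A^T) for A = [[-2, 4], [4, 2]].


trace(A * A^T) = sum of squares of all entries
= (-2)^2 + 4^2 + 4^2 + 2^2
= 4 + 16 + 16 + 4
= 40

40


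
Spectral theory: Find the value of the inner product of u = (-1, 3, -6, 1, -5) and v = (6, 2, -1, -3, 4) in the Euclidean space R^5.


Computing the standard inner product <u, v> = sum u_i * v_i
= -1*6 + 3*2 + -6*-1 + 1*-3 + -5*4
= -6 + 6 + 6 + -3 + -20
= -17

-17


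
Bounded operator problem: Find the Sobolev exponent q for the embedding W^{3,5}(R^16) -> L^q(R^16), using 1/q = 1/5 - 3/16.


Using the Sobolev embedding formula: 1/q = 1/p - k/n
1/q = 1/5 - 3/16 = 1/80
q = 1/(1/80) = 80

80.0000


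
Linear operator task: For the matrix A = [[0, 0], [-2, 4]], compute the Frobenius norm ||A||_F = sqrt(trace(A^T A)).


||A||_F^2 = sum a_ij^2
= 0^2 + 0^2 + (-2)^2 + 4^2
= 0 + 0 + 4 + 16 = 20
||A||_F = sqrt(20) = 4.4721

4.4721


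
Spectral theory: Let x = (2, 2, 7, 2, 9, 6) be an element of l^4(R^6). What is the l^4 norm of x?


The l^4 norm = (sum |x_i|^4)^(1/4)
Sum of 4th powers = 16 + 16 + 2401 + 16 + 6561 + 1296 = 10306
||x||_4 = (10306)^(1/4) = 10.0756

10.0756


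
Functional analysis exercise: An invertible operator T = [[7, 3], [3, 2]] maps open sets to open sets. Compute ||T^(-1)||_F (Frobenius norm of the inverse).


det(T) = 7*2 - 3*3 = 5
T^(-1) = (1/5) * [[2, -3], [-3, 7]] = [[0.4000, -0.6000], [-0.6000, 1.4000]]
||T^(-1)||_F^2 = 0.4000^2 + (-0.6000)^2 + (-0.6000)^2 + 1.4000^2 = 2.8400
||T^(-1)||_F = sqrt(2.8400) = 1.6852

1.6852


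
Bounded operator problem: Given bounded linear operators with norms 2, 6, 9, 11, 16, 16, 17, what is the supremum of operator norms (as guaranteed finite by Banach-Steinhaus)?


By the Uniform Boundedness Principle, the supremum of norms is finite.
sup_k ||T_k|| = max(2, 6, 9, 11, 16, 16, 17) = 17

17


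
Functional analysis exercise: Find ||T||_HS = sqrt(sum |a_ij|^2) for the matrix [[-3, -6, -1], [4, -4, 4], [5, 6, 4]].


The Hilbert-Schmidt norm is sqrt(sum of squares of all entries).
Sum of squares = (-3)^2 + (-6)^2 + (-1)^2 + 4^2 + (-4)^2 + 4^2 + 5^2 + 6^2 + 4^2
= 9 + 36 + 1 + 16 + 16 + 16 + 25 + 36 + 16 = 171
||T||_HS = sqrt(171) = 13.0767

13.0767


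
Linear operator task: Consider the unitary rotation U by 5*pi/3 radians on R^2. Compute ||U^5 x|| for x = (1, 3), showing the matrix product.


U is a rotation by theta = 5*pi/3
U^5 = rotation by 5*theta = 25*pi/3 = 1*pi/3 (mod 2*pi)
cos(1*pi/3) = 0.5000, sin(1*pi/3) = 0.8660
U^5 x = (0.5000 * 1 - 0.8660 * 3, 0.8660 * 1 + 0.5000 * 3)
= (-2.0981, 2.3660)
||U^5 x|| = sqrt((-2.0981)^2 + 2.3660^2) = sqrt(10.0000) = 3.1623

3.1623


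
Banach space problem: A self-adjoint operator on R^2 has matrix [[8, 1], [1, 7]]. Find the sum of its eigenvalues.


For a self-adjoint (symmetric) matrix, the eigenvalues are real.
The sum of eigenvalues equals the trace of the matrix.
trace = 8 + 7 = 15

15


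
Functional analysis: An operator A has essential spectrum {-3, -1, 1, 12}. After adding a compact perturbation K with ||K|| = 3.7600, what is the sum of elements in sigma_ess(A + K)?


By Weyl's theorem, the essential spectrum is invariant under compact perturbations.
sigma_ess(A + K) = sigma_ess(A) = {-3, -1, 1, 12}
Sum = -3 + -1 + 1 + 12 = 9

9


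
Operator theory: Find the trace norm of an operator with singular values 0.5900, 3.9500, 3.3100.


The nuclear norm is the sum of all singular values.
||T||_1 = 0.5900 + 3.9500 + 3.3100
= 7.8500

7.8500


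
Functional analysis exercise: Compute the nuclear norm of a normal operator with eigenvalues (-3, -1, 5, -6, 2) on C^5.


For a normal operator, singular values equal |eigenvalues|.
Trace norm = sum |lambda_i| = 3 + 1 + 5 + 6 + 2
= 17

17


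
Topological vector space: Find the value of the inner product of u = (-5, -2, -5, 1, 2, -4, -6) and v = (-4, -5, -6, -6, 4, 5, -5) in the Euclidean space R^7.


Computing the standard inner product <u, v> = sum u_i * v_i
= -5*-4 + -2*-5 + -5*-6 + 1*-6 + 2*4 + -4*5 + -6*-5
= 20 + 10 + 30 + -6 + 8 + -20 + 30
= 72

72


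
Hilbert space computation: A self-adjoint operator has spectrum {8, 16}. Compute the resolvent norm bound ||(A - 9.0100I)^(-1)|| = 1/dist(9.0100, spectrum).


dist(9.0100, {8, 16}) = min(|9.0100 - 8|, |9.0100 - 16|)
= min(1.0100, 6.9900) = 1.0100
Resolvent bound = 1/1.0100 = 0.9901

0.9901


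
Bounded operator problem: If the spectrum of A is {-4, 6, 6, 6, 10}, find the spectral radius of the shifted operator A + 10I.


Spectrum of A + 10I = {6, 16, 16, 16, 20}
Spectral radius = max |lambda| over the shifted spectrum
= max(6, 16, 16, 16, 20) = 20

20


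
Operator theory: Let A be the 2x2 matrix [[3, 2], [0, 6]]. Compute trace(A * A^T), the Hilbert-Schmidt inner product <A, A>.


trace(A * A^T) = sum of squares of all entries
= 3^2 + 2^2 + 0^2 + 6^2
= 9 + 4 + 0 + 36
= 49

49


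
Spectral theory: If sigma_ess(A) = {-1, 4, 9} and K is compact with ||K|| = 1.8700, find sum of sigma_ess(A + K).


By Weyl's theorem, the essential spectrum is invariant under compact perturbations.
sigma_ess(A + K) = sigma_ess(A) = {-1, 4, 9}
Sum = -1 + 4 + 9 = 12

12


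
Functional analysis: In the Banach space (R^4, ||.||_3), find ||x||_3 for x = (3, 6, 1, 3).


The l^3 norm = (sum |x_i|^3)^(1/3)
Sum of 3th powers = 27 + 216 + 1 + 27 = 271
||x||_3 = (271)^(1/3) = 6.4713

6.4713


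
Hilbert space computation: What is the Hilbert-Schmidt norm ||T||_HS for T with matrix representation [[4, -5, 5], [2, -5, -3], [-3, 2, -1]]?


The Hilbert-Schmidt norm is sqrt(sum of squares of all entries).
Sum of squares = 4^2 + (-5)^2 + 5^2 + 2^2 + (-5)^2 + (-3)^2 + (-3)^2 + 2^2 + (-1)^2
= 16 + 25 + 25 + 4 + 25 + 9 + 9 + 4 + 1 = 118
||T||_HS = sqrt(118) = 10.8628

10.8628


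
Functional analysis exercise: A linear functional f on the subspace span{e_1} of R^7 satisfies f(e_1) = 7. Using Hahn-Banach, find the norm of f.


The norm of f is given by ||f|| = sup_{||x||=1} |f(x)|.
On span{e_1}, ||e_1|| = 1, so ||f|| = |f(e_1)| / ||e_1||
= |7| / 1 = 7.0000

7.0000


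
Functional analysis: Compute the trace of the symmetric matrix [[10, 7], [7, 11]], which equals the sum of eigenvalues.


For a self-adjoint (symmetric) matrix, the eigenvalues are real.
The sum of eigenvalues equals the trace of the matrix.
trace = 10 + 11 = 21

21


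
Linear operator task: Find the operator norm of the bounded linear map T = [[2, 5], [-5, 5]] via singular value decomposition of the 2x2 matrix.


A^T A = [[29, -15], [-15, 50]]
trace(A^T A) = 79, det(A^T A) = 1225
discriminant = 79^2 - 4*1225 = 1341
Largest eigenvalue of A^T A = (trace + sqrt(disc))/2 = 57.8098
||T|| = sqrt(57.8098) = 7.6033

7.6033


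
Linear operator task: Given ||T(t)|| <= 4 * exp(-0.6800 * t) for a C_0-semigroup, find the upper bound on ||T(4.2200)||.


||T(4.2200)|| <= 4 * exp(-0.6800 * 4.2200)
= 4 * exp(-2.8696)
= 4 * 0.0567
= 0.2269

0.2269


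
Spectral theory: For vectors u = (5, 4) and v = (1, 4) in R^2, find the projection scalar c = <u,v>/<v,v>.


Computing <u,v> = 5*1 + 4*4 = 21
Computing <v,v> = 1^2 + 4^2 = 17
Projection coefficient = 21/17 = 1.2353

1.2353


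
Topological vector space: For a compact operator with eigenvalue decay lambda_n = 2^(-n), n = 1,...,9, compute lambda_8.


The eigenvalue formula gives lambda_8 = 1/2^8
= 1/256
= 0.0039

0.0039


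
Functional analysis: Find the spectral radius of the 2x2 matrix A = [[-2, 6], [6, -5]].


For a 2x2 matrix, eigenvalues satisfy lambda^2 - (trace)*lambda + det = 0
trace = -2 + -5 = -7
det = -2*-5 - 6*6 = -26
discriminant = (-7)^2 - 4*(-26) = 153
spectral radius = max |eigenvalue| = 9.6847

9.6847


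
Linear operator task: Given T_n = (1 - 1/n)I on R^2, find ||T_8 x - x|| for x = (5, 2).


T_8 x - x = (1 - 1/8)x - x = -x/8
||x|| = sqrt(29) = 5.3852
||T_8 x - x|| = ||x||/8 = 5.3852/8 = 0.6731

0.6731


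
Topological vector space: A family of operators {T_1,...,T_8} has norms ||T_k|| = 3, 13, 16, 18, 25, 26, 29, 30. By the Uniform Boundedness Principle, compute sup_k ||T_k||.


By the Uniform Boundedness Principle, the supremum of norms is finite.
sup_k ||T_k|| = max(3, 13, 16, 18, 25, 26, 29, 30) = 30

30


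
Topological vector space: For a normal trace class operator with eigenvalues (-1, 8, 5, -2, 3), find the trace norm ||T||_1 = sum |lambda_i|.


For a normal operator, singular values equal |eigenvalues|.
Trace norm = sum |lambda_i| = 1 + 8 + 5 + 2 + 3
= 19

19


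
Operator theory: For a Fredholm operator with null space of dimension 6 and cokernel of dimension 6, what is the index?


The Fredholm index is defined as ind(T) = dim(ker T) - dim(coker T)
= 6 - 6
= 0

0


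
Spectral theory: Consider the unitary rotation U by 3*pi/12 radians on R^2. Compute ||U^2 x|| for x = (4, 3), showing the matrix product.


U is a rotation by theta = 3*pi/12
U^2 = rotation by 2*theta = 6*pi/12
cos(6*pi/12) = 0.0000, sin(6*pi/12) = 1.0000
U^2 x = (0.0000 * 4 - 1.0000 * 3, 1.0000 * 4 + 0.0000 * 3)
= (-3.0000, 4.0000)
||U^2 x|| = sqrt((-3.0000)^2 + 4.0000^2) = sqrt(25.0000) = 5.0000

5.0000


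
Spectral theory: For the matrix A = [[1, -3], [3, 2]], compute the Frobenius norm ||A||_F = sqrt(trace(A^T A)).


||A||_F^2 = sum a_ij^2
= 1^2 + (-3)^2 + 3^2 + 2^2
= 1 + 9 + 9 + 4 = 23
||A||_F = sqrt(23) = 4.7958

4.7958


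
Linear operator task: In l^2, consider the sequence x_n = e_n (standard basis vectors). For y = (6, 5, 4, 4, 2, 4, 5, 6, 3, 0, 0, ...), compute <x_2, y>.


x_2 = e_2 is the standard basis vector with 1 in position 2.
<x_2, y> = y_2 = 5
As n -> infinity, <x_n, y> -> 0, confirming weak convergence of (x_n) to 0.

5


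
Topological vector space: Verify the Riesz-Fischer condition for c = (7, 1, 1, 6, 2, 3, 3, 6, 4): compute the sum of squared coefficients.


sum |c_n|^2 = 7^2 + 1^2 + 1^2 + 6^2 + 2^2 + 3^2 + 3^2 + 6^2 + 4^2
= 49 + 1 + 1 + 36 + 4 + 9 + 9 + 36 + 16
= 161

161


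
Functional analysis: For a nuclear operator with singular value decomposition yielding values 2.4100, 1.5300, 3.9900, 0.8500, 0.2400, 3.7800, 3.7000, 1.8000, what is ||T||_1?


The nuclear norm is the sum of all singular values.
||T||_1 = 2.4100 + 1.5300 + 3.9900 + 0.8500 + 0.2400 + 3.7800 + 3.7000 + 1.8000
= 18.3000

18.3000


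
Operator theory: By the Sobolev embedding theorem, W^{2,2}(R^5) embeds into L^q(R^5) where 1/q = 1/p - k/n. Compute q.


Using the Sobolev embedding formula: 1/q = 1/p - k/n
1/q = 1/2 - 2/5 = 1/10
q = 1/(1/10) = 10

10.0000


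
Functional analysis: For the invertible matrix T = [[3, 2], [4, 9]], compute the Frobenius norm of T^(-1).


det(T) = 3*9 - 2*4 = 19
T^(-1) = (1/19) * [[9, -2], [-4, 3]] = [[0.4737, -0.1053], [-0.2105, 0.1579]]
||T^(-1)||_F^2 = 0.4737^2 + (-0.1053)^2 + (-0.2105)^2 + 0.1579^2 = 0.3047
||T^(-1)||_F = sqrt(0.3047) = 0.5520

0.5520


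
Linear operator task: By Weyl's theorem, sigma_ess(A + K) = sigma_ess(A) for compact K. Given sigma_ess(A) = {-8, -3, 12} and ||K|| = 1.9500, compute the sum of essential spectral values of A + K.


By Weyl's theorem, the essential spectrum is invariant under compact perturbations.
sigma_ess(A + K) = sigma_ess(A) = {-8, -3, 12}
Sum = -8 + -3 + 12 = 1

1


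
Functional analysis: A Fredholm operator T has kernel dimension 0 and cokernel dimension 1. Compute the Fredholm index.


The Fredholm index is defined as ind(T) = dim(ker T) - dim(coker T)
= 0 - 1
= -1

-1


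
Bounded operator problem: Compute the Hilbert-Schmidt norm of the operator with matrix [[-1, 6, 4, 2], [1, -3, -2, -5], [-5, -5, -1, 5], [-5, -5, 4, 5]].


The Hilbert-Schmidt norm is sqrt(sum of squares of all entries).
Sum of squares = (-1)^2 + 6^2 + 4^2 + 2^2 + 1^2 + (-3)^2 + (-2)^2 + (-5)^2 + (-5)^2 + (-5)^2 + (-1)^2 + 5^2 + (-5)^2 + (-5)^2 + 4^2 + 5^2
= 1 + 36 + 16 + 4 + 1 + 9 + 4 + 25 + 25 + 25 + 1 + 25 + 25 + 25 + 16 + 25 = 263
||T||_HS = sqrt(263) = 16.2173

16.2173


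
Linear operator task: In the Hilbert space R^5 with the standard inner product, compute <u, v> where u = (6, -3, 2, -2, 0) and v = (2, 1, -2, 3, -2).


Computing the standard inner product <u, v> = sum u_i * v_i
= 6*2 + -3*1 + 2*-2 + -2*3 + 0*-2
= 12 + -3 + -4 + -6 + 0
= -1

-1


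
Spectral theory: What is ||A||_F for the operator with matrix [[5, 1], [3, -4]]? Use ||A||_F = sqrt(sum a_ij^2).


||A||_F^2 = sum a_ij^2
= 5^2 + 1^2 + 3^2 + (-4)^2
= 25 + 1 + 9 + 16 = 51
||A||_F = sqrt(51) = 7.1414

7.1414


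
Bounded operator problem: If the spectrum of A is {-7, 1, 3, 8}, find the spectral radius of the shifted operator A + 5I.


Spectrum of A + 5I = {-2, 6, 8, 13}
Spectral radius = max |lambda| over the shifted spectrum
= max(2, 6, 8, 13) = 13

13


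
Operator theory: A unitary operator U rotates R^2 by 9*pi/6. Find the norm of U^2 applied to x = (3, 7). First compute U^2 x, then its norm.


U is a rotation by theta = 9*pi/6
U^2 = rotation by 2*theta = 18*pi/6 = 6*pi/6 (mod 2*pi)
cos(6*pi/6) = -1.0000, sin(6*pi/6) = 0.0000
U^2 x = (-1.0000 * 3 - 0.0000 * 7, 0.0000 * 3 + -1.0000 * 7)
= (-3.0000, -7.0000)
||U^2 x|| = sqrt((-3.0000)^2 + (-7.0000)^2) = sqrt(58.0000) = 7.6158

7.6158


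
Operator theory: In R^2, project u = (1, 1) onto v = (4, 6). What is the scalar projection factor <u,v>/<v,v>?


Computing <u,v> = 1*4 + 1*6 = 10
Computing <v,v> = 4^2 + 6^2 = 52
Projection coefficient = 10/52 = 0.1923

0.1923


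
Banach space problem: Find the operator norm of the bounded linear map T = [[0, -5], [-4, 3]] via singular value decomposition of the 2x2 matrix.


A^T A = [[16, -12], [-12, 34]]
trace(A^T A) = 50, det(A^T A) = 400
discriminant = 50^2 - 4*400 = 900
Largest eigenvalue of A^T A = (trace + sqrt(disc))/2 = 40.0000
||T|| = sqrt(40.0000) = 6.3246

6.3246


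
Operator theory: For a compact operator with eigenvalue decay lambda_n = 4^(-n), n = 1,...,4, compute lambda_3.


The eigenvalue formula gives lambda_3 = 1/4^3
= 1/64
= 0.0156

0.0156


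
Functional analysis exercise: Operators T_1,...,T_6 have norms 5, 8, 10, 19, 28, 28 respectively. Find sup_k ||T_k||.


By the Uniform Boundedness Principle, the supremum of norms is finite.
sup_k ||T_k|| = max(5, 8, 10, 19, 28, 28) = 28

28


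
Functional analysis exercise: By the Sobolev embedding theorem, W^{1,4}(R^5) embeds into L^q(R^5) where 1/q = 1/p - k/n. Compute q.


Using the Sobolev embedding formula: 1/q = 1/p - k/n
1/q = 1/4 - 1/5 = 1/20
q = 1/(1/20) = 20

20.0000


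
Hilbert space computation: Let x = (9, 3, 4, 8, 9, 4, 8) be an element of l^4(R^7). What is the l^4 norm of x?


The l^4 norm = (sum |x_i|^4)^(1/4)
Sum of 4th powers = 6561 + 81 + 256 + 4096 + 6561 + 256 + 4096 = 21907
||x||_4 = (21907)^(1/4) = 12.1659

12.1659


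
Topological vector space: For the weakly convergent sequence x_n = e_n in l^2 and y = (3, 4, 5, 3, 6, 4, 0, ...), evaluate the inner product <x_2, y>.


x_2 = e_2 is the standard basis vector with 1 in position 2.
<x_2, y> = y_2 = 4
As n -> infinity, <x_n, y> -> 0, confirming weak convergence of (x_n) to 0.

4


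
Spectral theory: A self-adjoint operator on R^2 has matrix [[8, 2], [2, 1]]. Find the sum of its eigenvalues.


For a self-adjoint (symmetric) matrix, the eigenvalues are real.
The sum of eigenvalues equals the trace of the matrix.
trace = 8 + 1 = 9

9


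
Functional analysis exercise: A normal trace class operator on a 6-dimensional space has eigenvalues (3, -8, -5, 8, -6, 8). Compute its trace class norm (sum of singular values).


For a normal operator, singular values equal |eigenvalues|.
Trace norm = sum |lambda_i| = 3 + 8 + 5 + 8 + 6 + 8
= 38

38


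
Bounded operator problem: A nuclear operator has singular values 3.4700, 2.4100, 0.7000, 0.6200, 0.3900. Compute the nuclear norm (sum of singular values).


The nuclear norm is the sum of all singular values.
||T||_1 = 3.4700 + 2.4100 + 0.7000 + 0.6200 + 0.3900
= 7.5900

7.5900


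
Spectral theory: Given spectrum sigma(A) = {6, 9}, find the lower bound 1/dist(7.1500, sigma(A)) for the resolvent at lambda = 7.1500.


dist(7.1500, {6, 9}) = min(|7.1500 - 6|, |7.1500 - 9|)
= min(1.1500, 1.8500) = 1.1500
Resolvent bound = 1/1.1500 = 0.8696

0.8696


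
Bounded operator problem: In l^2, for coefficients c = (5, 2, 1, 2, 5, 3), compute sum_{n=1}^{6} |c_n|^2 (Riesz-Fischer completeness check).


sum |c_n|^2 = 5^2 + 2^2 + 1^2 + 2^2 + 5^2 + 3^2
= 25 + 4 + 1 + 4 + 25 + 9
= 68

68


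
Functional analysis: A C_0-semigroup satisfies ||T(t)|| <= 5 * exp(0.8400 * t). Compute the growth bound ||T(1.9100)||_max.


||T(1.9100)|| <= 5 * exp(0.8400 * 1.9100)
= 5 * exp(1.6044)
= 5 * 4.9749
= 24.8744

24.8744


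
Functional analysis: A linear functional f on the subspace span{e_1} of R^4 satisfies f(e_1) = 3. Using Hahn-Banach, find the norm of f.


The norm of f is given by ||f|| = sup_{||x||=1} |f(x)|.
On span{e_1}, ||e_1|| = 1, so ||f|| = |f(e_1)| / ||e_1||
= |3| / 1 = 3.0000

3.0000


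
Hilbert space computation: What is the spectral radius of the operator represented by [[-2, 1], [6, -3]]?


For a 2x2 matrix, eigenvalues satisfy lambda^2 - (trace)*lambda + det = 0
trace = -2 + -3 = -5
det = -2*-3 - 1*6 = 0
discriminant = (-5)^2 - 4*(0) = 25
spectral radius = max |eigenvalue| = 5.0000

5.0000


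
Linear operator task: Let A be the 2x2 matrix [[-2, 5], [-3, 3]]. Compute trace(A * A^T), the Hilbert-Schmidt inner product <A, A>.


trace(A * A^T) = sum of squares of all entries
= (-2)^2 + 5^2 + (-3)^2 + 3^2
= 4 + 25 + 9 + 9
= 47

47


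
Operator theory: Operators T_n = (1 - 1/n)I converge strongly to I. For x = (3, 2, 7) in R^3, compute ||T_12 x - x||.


T_12 x - x = (1 - 1/12)x - x = -x/12
||x|| = sqrt(62) = 7.8740
||T_12 x - x|| = ||x||/12 = 7.8740/12 = 0.6562

0.6562


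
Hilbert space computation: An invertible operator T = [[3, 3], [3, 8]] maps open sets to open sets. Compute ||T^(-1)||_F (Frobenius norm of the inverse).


det(T) = 3*8 - 3*3 = 15
T^(-1) = (1/15) * [[8, -3], [-3, 3]] = [[0.5333, -0.2000], [-0.2000, 0.2000]]
||T^(-1)||_F^2 = 0.5333^2 + (-0.2000)^2 + (-0.2000)^2 + 0.2000^2 = 0.4044
||T^(-1)||_F = sqrt(0.4044) = 0.6360

0.6360


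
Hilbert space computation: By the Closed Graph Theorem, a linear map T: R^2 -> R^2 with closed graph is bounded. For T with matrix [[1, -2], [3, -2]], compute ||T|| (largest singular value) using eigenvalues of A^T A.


A^T A = [[10, -8], [-8, 8]]
trace(A^T A) = 18, det(A^T A) = 16
discriminant = 18^2 - 4*16 = 260
Largest eigenvalue of A^T A = (trace + sqrt(disc))/2 = 17.0623
||T|| = sqrt(17.0623) = 4.1306

4.1306


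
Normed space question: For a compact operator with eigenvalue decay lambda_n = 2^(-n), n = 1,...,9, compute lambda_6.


The eigenvalue formula gives lambda_6 = 1/2^6
= 1/64
= 0.0156

0.0156


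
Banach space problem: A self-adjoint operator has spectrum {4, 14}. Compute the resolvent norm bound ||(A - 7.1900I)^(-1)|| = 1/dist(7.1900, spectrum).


dist(7.1900, {4, 14}) = min(|7.1900 - 4|, |7.1900 - 14|)
= min(3.1900, 6.8100) = 3.1900
Resolvent bound = 1/3.1900 = 0.3135

0.3135


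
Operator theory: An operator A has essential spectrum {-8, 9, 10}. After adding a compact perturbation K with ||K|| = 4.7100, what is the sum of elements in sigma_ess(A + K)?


By Weyl's theorem, the essential spectrum is invariant under compact perturbations.
sigma_ess(A + K) = sigma_ess(A) = {-8, 9, 10}
Sum = -8 + 9 + 10 = 11

11


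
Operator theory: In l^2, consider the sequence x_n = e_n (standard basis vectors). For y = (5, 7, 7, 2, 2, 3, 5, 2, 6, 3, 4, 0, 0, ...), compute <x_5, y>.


x_5 = e_5 is the standard basis vector with 1 in position 5.
<x_5, y> = y_5 = 2
As n -> infinity, <x_n, y> -> 0, confirming weak convergence of (x_n) to 0.

2


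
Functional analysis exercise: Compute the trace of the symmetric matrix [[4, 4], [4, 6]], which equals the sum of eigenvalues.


For a self-adjoint (symmetric) matrix, the eigenvalues are real.
The sum of eigenvalues equals the trace of the matrix.
trace = 4 + 6 = 10

10


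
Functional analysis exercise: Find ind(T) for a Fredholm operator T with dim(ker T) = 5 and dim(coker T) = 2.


The Fredholm index is defined as ind(T) = dim(ker T) - dim(coker T)
= 5 - 2
= 3

3


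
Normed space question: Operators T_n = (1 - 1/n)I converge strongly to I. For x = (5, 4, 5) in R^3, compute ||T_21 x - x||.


T_21 x - x = (1 - 1/21)x - x = -x/21
||x|| = sqrt(66) = 8.1240
||T_21 x - x|| = ||x||/21 = 8.1240/21 = 0.3869

0.3869


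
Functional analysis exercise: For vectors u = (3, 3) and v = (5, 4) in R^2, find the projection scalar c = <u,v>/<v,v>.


Computing <u,v> = 3*5 + 3*4 = 27
Computing <v,v> = 5^2 + 4^2 = 41
Projection coefficient = 27/41 = 0.6585

0.6585


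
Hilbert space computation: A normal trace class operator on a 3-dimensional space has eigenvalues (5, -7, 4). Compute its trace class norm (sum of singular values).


For a normal operator, singular values equal |eigenvalues|.
Trace norm = sum |lambda_i| = 5 + 7 + 4
= 16

16


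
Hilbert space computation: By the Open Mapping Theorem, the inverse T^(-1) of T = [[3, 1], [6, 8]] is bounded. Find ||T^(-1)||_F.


det(T) = 3*8 - 1*6 = 18
T^(-1) = (1/18) * [[8, -1], [-6, 3]] = [[0.4444, -0.0556], [-0.3333, 0.1667]]
||T^(-1)||_F^2 = 0.4444^2 + (-0.0556)^2 + (-0.3333)^2 + 0.1667^2 = 0.3395
||T^(-1)||_F = sqrt(0.3395) = 0.5827

0.5827


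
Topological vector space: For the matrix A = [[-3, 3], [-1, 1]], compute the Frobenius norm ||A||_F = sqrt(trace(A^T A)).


||A||_F^2 = sum a_ij^2
= (-3)^2 + 3^2 + (-1)^2 + 1^2
= 9 + 9 + 1 + 1 = 20
||A||_F = sqrt(20) = 4.4721

4.4721


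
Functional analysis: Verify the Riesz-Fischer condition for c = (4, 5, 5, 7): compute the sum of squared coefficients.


sum |c_n|^2 = 4^2 + 5^2 + 5^2 + 7^2
= 16 + 25 + 25 + 49
= 115

115


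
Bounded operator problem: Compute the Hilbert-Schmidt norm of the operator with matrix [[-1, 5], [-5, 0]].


The Hilbert-Schmidt norm is sqrt(sum of squares of all entries).
Sum of squares = (-1)^2 + 5^2 + (-5)^2 + 0^2
= 1 + 25 + 25 + 0 = 51
||T||_HS = sqrt(51) = 7.1414

7.1414


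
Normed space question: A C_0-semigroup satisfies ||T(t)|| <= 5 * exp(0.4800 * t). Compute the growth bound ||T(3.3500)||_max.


||T(3.3500)|| <= 5 * exp(0.4800 * 3.3500)
= 5 * exp(1.6080)
= 5 * 4.9928
= 24.9641

24.9641


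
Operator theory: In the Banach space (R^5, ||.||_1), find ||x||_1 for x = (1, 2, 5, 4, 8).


The l^1 norm equals the sum of absolute values of all components.
||x||_1 = 1 + 2 + 5 + 4 + 8
= 20

20.0000


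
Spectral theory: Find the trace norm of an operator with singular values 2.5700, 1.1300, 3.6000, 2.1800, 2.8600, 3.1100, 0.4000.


The nuclear norm is the sum of all singular values.
||T||_1 = 2.5700 + 1.1300 + 3.6000 + 2.1800 + 2.8600 + 3.1100 + 0.4000
= 15.8500

15.8500


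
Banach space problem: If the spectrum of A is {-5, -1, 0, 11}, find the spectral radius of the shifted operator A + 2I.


Spectrum of A + 2I = {-3, 1, 2, 13}
Spectral radius = max |lambda| over the shifted spectrum
= max(3, 1, 2, 13) = 13

13


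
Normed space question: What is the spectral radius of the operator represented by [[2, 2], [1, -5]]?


For a 2x2 matrix, eigenvalues satisfy lambda^2 - (trace)*lambda + det = 0
trace = 2 + -5 = -3
det = 2*-5 - 2*1 = -12
discriminant = (-3)^2 - 4*(-12) = 57
spectral radius = max |eigenvalue| = 5.2749

5.2749


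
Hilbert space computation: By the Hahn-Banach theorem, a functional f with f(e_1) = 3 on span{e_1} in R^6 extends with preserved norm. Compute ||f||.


The norm of f is given by ||f|| = sup_{||x||=1} |f(x)|.
On span{e_1}, ||e_1|| = 1, so ||f|| = |f(e_1)| / ||e_1||
= |3| / 1 = 3.0000

3.0000


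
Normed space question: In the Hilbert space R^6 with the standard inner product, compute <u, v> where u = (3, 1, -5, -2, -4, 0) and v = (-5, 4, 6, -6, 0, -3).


Computing the standard inner product <u, v> = sum u_i * v_i
= 3*-5 + 1*4 + -5*6 + -2*-6 + -4*0 + 0*-3
= -15 + 4 + -30 + 12 + 0 + 0
= -29

-29


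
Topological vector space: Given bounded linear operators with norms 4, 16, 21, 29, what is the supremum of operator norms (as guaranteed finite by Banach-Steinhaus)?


By the Uniform Boundedness Principle, the supremum of norms is finite.
sup_k ||T_k|| = max(4, 16, 21, 29) = 29

29


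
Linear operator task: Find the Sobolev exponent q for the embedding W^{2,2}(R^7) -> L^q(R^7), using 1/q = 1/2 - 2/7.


Using the Sobolev embedding formula: 1/q = 1/p - k/n
1/q = 1/2 - 2/7 = 3/14
q = 1/(3/14) = 14/3 = 4.6667

4.6667


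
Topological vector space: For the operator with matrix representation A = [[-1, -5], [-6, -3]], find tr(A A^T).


trace(A * A^T) = sum of squares of all entries
= (-1)^2 + (-5)^2 + (-6)^2 + (-3)^2
= 1 + 25 + 36 + 9
= 71

71


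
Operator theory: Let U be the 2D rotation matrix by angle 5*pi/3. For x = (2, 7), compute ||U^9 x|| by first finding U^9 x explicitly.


U is a rotation by theta = 5*pi/3
U^9 = rotation by 9*theta = 45*pi/3 = 3*pi/3 (mod 2*pi)
cos(3*pi/3) = -1.0000, sin(3*pi/3) = 0.0000
U^9 x = (-1.0000 * 2 - 0.0000 * 7, 0.0000 * 2 + -1.0000 * 7)
= (-2.0000, -7.0000)
||U^9 x|| = sqrt((-2.0000)^2 + (-7.0000)^2) = sqrt(53.0000) = 7.2801

7.2801


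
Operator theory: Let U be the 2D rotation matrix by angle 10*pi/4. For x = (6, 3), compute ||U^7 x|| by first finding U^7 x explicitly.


U is a rotation by theta = 10*pi/4
U^7 = rotation by 7*theta = 70*pi/4 = 6*pi/4 (mod 2*pi)
cos(6*pi/4) = 0.0000, sin(6*pi/4) = -1.0000
U^7 x = (0.0000 * 6 - -1.0000 * 3, -1.0000 * 6 + 0.0000 * 3)
= (3.0000, -6.0000)
||U^7 x|| = sqrt(3.0000^2 + (-6.0000)^2) = sqrt(45.0000) = 6.7082

6.7082


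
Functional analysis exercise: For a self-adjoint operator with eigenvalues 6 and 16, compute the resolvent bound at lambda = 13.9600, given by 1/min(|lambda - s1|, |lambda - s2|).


dist(13.9600, {6, 16}) = min(|13.9600 - 6|, |13.9600 - 16|)
= min(7.9600, 2.0400) = 2.0400
Resolvent bound = 1/2.0400 = 0.4902

0.4902


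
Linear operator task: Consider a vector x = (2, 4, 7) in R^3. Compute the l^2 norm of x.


The l^2 norm = (sum |x_i|^2)^(1/2)
Sum of 2th powers = 4 + 16 + 49 = 69
||x||_2 = (69)^(1/2) = 8.3066

8.3066


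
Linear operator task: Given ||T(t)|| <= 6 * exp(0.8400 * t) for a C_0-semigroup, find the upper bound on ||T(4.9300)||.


||T(4.9300)|| <= 6 * exp(0.8400 * 4.9300)
= 6 * exp(4.1412)
= 6 * 62.8782
= 377.2694

377.2694


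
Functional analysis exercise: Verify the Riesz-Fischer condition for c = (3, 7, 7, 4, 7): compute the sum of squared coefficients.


sum |c_n|^2 = 3^2 + 7^2 + 7^2 + 4^2 + 7^2
= 9 + 49 + 49 + 16 + 49
= 172

172


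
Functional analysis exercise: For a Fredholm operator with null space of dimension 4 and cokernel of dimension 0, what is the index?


The Fredholm index is defined as ind(T) = dim(ker T) - dim(coker T)
= 4 - 0
= 4

4


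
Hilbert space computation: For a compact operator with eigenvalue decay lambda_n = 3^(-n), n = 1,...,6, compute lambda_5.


The eigenvalue formula gives lambda_5 = 1/3^5
= 1/243
= 0.0041

0.0041


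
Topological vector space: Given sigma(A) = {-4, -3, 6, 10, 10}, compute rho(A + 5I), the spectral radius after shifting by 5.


Spectrum of A + 5I = {1, 2, 11, 15, 15}
Spectral radius = max |lambda| over the shifted spectrum
= max(1, 2, 11, 15, 15) = 15

15


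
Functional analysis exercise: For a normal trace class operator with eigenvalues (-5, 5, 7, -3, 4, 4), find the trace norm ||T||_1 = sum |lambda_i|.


For a normal operator, singular values equal |eigenvalues|.
Trace norm = sum |lambda_i| = 5 + 5 + 7 + 3 + 4 + 4
= 28

28


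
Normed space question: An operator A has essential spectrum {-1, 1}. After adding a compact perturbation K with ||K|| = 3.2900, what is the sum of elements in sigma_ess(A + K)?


By Weyl's theorem, the essential spectrum is invariant under compact perturbations.
sigma_ess(A + K) = sigma_ess(A) = {-1, 1}
Sum = -1 + 1 = 0

0


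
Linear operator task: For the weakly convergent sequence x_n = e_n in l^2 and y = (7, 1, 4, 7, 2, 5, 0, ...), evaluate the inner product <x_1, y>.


x_1 = e_1 is the standard basis vector with 1 in position 1.
<x_1, y> = y_1 = 7
As n -> infinity, <x_n, y> -> 0, confirming weak convergence of (x_n) to 0.

7


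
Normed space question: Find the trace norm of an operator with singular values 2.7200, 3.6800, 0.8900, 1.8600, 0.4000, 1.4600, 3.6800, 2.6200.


The nuclear norm is the sum of all singular values.
||T||_1 = 2.7200 + 3.6800 + 0.8900 + 1.8600 + 0.4000 + 1.4600 + 3.6800 + 2.6200
= 17.3100

17.3100


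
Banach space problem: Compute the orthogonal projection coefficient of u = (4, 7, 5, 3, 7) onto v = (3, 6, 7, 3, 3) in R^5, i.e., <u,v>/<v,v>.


Computing <u,v> = 4*3 + 7*6 + 5*7 + 3*3 + 7*3 = 119
Computing <v,v> = 3^2 + 6^2 + 7^2 + 3^2 + 3^2 = 112
Projection coefficient = 119/112 = 1.0625

1.0625


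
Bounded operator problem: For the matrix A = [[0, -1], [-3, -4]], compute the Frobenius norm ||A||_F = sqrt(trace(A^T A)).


||A||_F^2 = sum a_ij^2
= 0^2 + (-1)^2 + (-3)^2 + (-4)^2
= 0 + 1 + 9 + 16 = 26
||A||_F = sqrt(26) = 5.0990

5.0990


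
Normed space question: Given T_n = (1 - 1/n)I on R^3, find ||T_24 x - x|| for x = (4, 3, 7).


T_24 x - x = (1 - 1/24)x - x = -x/24
||x|| = sqrt(74) = 8.6023
||T_24 x - x|| = ||x||/24 = 8.6023/24 = 0.3584

0.3584


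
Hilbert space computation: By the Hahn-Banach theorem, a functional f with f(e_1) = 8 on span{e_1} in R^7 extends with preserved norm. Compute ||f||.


The norm of f is given by ||f|| = sup_{||x||=1} |f(x)|.
On span{e_1}, ||e_1|| = 1, so ||f|| = |f(e_1)| / ||e_1||
= |8| / 1 = 8.0000

8.0000


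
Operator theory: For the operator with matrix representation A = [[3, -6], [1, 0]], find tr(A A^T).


trace(A * A^T) = sum of squares of all entries
= 3^2 + (-6)^2 + 1^2 + 0^2
= 9 + 36 + 1 + 0
= 46

46


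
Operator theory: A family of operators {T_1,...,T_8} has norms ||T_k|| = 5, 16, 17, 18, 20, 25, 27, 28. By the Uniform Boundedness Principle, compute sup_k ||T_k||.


By the Uniform Boundedness Principle, the supremum of norms is finite.
sup_k ||T_k|| = max(5, 16, 17, 18, 20, 25, 27, 28) = 28

28


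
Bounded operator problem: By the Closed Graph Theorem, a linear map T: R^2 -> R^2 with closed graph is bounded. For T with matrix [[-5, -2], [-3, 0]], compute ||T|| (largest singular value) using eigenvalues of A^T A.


A^T A = [[34, 10], [10, 4]]
trace(A^T A) = 38, det(A^T A) = 36
discriminant = 38^2 - 4*36 = 1300
Largest eigenvalue of A^T A = (trace + sqrt(disc))/2 = 37.0278
||T|| = sqrt(37.0278) = 6.0850

6.0850


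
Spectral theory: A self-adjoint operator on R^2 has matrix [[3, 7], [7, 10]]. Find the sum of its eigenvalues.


For a self-adjoint (symmetric) matrix, the eigenvalues are real.
The sum of eigenvalues equals the trace of the matrix.
trace = 3 + 10 = 13

13


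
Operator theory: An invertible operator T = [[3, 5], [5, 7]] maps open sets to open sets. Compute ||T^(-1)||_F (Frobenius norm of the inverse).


det(T) = 3*7 - 5*5 = -4
T^(-1) = (1/-4) * [[7, -5], [-5, 3]] = [[-1.7500, 1.2500], [1.2500, -0.7500]]
||T^(-1)||_F^2 = (-1.7500)^2 + 1.2500^2 + 1.2500^2 + (-0.7500)^2 = 6.7500
||T^(-1)||_F = sqrt(6.7500) = 2.5981

2.5981


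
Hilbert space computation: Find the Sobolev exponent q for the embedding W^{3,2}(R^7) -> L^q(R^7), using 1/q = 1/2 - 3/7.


Using the Sobolev embedding formula: 1/q = 1/p - k/n
1/q = 1/2 - 3/7 = 1/14
q = 1/(1/14) = 14

14.0000


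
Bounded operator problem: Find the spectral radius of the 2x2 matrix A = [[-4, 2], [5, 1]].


For a 2x2 matrix, eigenvalues satisfy lambda^2 - (trace)*lambda + det = 0
trace = -4 + 1 = -3
det = -4*1 - 2*5 = -14
discriminant = (-3)^2 - 4*(-14) = 65
spectral radius = max |eigenvalue| = 5.5311

5.5311


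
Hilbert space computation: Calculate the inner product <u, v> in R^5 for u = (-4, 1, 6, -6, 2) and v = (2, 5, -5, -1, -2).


Computing the standard inner product <u, v> = sum u_i * v_i
= -4*2 + 1*5 + 6*-5 + -6*-1 + 2*-2
= -8 + 5 + -30 + 6 + -4
= -31

-31


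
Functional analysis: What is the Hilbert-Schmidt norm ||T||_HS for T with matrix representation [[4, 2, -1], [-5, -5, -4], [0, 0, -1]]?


The Hilbert-Schmidt norm is sqrt(sum of squares of all entries).
Sum of squares = 4^2 + 2^2 + (-1)^2 + (-5)^2 + (-5)^2 + (-4)^2 + 0^2 + 0^2 + (-1)^2
= 16 + 4 + 1 + 25 + 25 + 16 + 0 + 0 + 1 = 88
||T||_HS = sqrt(88) = 9.3808

9.3808


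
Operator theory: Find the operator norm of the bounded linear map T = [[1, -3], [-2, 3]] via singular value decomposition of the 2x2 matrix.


A^T A = [[5, -9], [-9, 18]]
trace(A^T A) = 23, det(A^T A) = 9
discriminant = 23^2 - 4*9 = 493
Largest eigenvalue of A^T A = (trace + sqrt(disc))/2 = 22.6018
||T|| = sqrt(22.6018) = 4.7541

4.7541


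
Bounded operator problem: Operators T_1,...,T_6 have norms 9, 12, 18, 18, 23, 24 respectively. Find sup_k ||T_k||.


By the Uniform Boundedness Principle, the supremum of norms is finite.
sup_k ||T_k|| = max(9, 12, 18, 18, 23, 24) = 24

24


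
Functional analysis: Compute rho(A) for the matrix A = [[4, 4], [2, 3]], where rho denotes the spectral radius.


For a 2x2 matrix, eigenvalues satisfy lambda^2 - (trace)*lambda + det = 0
trace = 4 + 3 = 7
det = 4*3 - 4*2 = 4
discriminant = 7^2 - 4*(4) = 33
spectral radius = max |eigenvalue| = 6.3723

6.3723


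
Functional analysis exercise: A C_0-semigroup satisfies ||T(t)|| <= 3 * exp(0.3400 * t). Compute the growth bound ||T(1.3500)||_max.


||T(1.3500)|| <= 3 * exp(0.3400 * 1.3500)
= 3 * exp(0.4590)
= 3 * 1.5825
= 4.7475

4.7475


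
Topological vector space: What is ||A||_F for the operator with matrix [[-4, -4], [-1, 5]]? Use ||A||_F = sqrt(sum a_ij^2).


||A||_F^2 = sum a_ij^2
= (-4)^2 + (-4)^2 + (-1)^2 + 5^2
= 16 + 16 + 1 + 25 = 58
||A||_F = sqrt(58) = 7.6158

7.6158


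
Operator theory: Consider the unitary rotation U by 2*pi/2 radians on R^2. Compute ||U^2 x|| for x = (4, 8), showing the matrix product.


U is a rotation by theta = 2*pi/2
U^2 = rotation by 2*theta = 4*pi/2 = 0*pi/2 (mod 2*pi)
cos(0*pi/2) = 1.0000, sin(0*pi/2) = 0.0000
U^2 x = (1.0000 * 4 - 0.0000 * 8, 0.0000 * 4 + 1.0000 * 8)
= (4.0000, 8.0000)
||U^2 x|| = sqrt(4.0000^2 + 8.0000^2) = sqrt(80.0000) = 8.9443

8.9443


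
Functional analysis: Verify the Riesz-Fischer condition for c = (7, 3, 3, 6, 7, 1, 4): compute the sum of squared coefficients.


sum |c_n|^2 = 7^2 + 3^2 + 3^2 + 6^2 + 7^2 + 1^2 + 4^2
= 49 + 9 + 9 + 36 + 49 + 1 + 16
= 169

169


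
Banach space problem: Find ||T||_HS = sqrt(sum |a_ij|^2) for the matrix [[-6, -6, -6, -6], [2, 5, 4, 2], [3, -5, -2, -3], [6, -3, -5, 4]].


The Hilbert-Schmidt norm is sqrt(sum of squares of all entries).
Sum of squares = (-6)^2 + (-6)^2 + (-6)^2 + (-6)^2 + 2^2 + 5^2 + 4^2 + 2^2 + 3^2 + (-5)^2 + (-2)^2 + (-3)^2 + 6^2 + (-3)^2 + (-5)^2 + 4^2
= 36 + 36 + 36 + 36 + 4 + 25 + 16 + 4 + 9 + 25 + 4 + 9 + 36 + 9 + 25 + 16 = 326
||T||_HS = sqrt(326) = 18.0555

18.0555


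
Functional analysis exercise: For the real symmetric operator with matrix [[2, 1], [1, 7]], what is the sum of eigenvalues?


For a self-adjoint (symmetric) matrix, the eigenvalues are real.
The sum of eigenvalues equals the trace of the matrix.
trace = 2 + 7 = 9

9


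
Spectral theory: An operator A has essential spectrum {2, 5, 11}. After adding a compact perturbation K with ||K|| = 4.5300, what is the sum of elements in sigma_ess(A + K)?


By Weyl's theorem, the essential spectrum is invariant under compact perturbations.
sigma_ess(A + K) = sigma_ess(A) = {2, 5, 11}
Sum = 2 + 5 + 11 = 18

18


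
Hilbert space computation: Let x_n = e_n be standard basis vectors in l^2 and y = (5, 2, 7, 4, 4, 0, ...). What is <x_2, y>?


x_2 = e_2 is the standard basis vector with 1 in position 2.
<x_2, y> = y_2 = 2
As n -> infinity, <x_n, y> -> 0, confirming weak convergence of (x_n) to 0.

2


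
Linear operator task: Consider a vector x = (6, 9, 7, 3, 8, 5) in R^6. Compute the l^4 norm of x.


The l^4 norm = (sum |x_i|^4)^(1/4)
Sum of 4th powers = 1296 + 6561 + 2401 + 81 + 4096 + 625 = 15060
||x||_4 = (15060)^(1/4) = 11.0779

11.0779


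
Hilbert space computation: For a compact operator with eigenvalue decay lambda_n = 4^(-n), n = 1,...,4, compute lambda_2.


The eigenvalue formula gives lambda_2 = 1/4^2
= 1/16
= 0.0625

0.0625


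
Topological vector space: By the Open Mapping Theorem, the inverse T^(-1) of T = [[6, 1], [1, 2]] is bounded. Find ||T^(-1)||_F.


det(T) = 6*2 - 1*1 = 11
T^(-1) = (1/11) * [[2, -1], [-1, 6]] = [[0.1818, -0.0909], [-0.0909, 0.5455]]
||T^(-1)||_F^2 = 0.1818^2 + (-0.0909)^2 + (-0.0909)^2 + 0.5455^2 = 0.3471
||T^(-1)||_F = sqrt(0.3471) = 0.5892

0.5892


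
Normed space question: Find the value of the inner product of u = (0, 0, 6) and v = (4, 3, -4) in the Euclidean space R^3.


Computing the standard inner product <u, v> = sum u_i * v_i
= 0*4 + 0*3 + 6*-4
= 0 + 0 + -24
= -24

-24
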